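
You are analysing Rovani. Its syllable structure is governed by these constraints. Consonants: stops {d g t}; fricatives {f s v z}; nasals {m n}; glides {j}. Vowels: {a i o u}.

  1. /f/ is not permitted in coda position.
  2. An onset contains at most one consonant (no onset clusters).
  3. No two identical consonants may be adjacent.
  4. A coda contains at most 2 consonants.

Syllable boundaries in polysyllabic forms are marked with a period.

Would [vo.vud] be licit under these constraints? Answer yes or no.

[vo.vud] — σ1 onset /v/, coda /∅/ ok; σ2 onset /v/, coda /d/ ok → licit

yes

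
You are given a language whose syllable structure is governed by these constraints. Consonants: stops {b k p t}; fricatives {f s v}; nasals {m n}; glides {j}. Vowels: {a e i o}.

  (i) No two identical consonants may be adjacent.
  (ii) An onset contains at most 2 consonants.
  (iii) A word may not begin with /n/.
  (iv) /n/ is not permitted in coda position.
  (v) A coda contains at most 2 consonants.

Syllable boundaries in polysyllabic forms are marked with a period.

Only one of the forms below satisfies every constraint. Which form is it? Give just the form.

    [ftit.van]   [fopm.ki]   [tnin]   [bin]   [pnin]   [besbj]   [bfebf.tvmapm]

[fopm.ki]

[ftit.van] — violates constraint (iv): syllable 2 coda contains /n/ → phonotactically illegal
[fopm.ki] — σ1 onset /f/, coda /pm/ (2C) ok; σ2 onset /k/, coda /∅/ ok → phonotactically legal
[tnin] — violates constraint (iv): syllable 1 coda contains /n/ → phonotactically illegal
[bin] — violates constraint (iv): syllable 1 coda contains /n/ → phonotactically illegal
[pnin] — violates constraint (iv): syllable 1 coda contains /n/ → phonotactically illegal
[besbj] — violates constraint (v): syllable 1 coda /sbj/ has 3 consonants (> 2) → phonotactically illegal
[bfebf.tvmapm] — violates constraint (ii): syllable 2 onset /tvm/ has 3 consonants (> 2) → phonotactically illegal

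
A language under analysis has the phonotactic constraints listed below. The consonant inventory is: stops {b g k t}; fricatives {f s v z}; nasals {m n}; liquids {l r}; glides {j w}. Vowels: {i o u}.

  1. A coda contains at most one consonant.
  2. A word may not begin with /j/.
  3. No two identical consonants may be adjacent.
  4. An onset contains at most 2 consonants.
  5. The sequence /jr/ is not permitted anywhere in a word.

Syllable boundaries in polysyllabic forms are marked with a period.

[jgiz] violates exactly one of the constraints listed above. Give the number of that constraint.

[jgiz]: word begins with /j/.
This is a violation of constraint 2: "A word may not begin with /j/."
The remaining constraints (1, 3, 4, 5) are satisfied.

2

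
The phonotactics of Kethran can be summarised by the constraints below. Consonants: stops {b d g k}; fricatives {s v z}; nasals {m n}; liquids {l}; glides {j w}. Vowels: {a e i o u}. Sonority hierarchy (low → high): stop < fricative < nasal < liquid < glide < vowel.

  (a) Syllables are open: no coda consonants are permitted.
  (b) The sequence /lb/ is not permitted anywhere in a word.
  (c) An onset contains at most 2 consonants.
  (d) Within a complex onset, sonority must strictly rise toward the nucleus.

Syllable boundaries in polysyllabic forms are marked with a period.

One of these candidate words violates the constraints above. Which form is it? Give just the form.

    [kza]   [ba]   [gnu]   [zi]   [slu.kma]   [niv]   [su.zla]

[niv]

[kza] — σ1 onset /kz/ (1→2 rises), coda /∅/ ok → permitted
[ba] — σ1 onset /b/, coda /∅/ ok → permitted
[gnu] — σ1 onset /gn/ (1→3 rises), coda /∅/ ok → permitted
[zi] — σ1 onset /z/, coda /∅/ ok → permitted
[slu.kma] — σ1 onset /sl/ (2→4 rises), coda /∅/ ok; σ2 onset /km/ (1→3 rises), coda /∅/ ok → permitted
[niv] — violates constraint (a): syllable 1 coda /v/ has 1 consonant (> 0) → not permitted
[su.zla] — σ1 onset /s/, coda /∅/ ok; σ2 onset /zl/ (2→4 rises), coda /∅/ ok → permitted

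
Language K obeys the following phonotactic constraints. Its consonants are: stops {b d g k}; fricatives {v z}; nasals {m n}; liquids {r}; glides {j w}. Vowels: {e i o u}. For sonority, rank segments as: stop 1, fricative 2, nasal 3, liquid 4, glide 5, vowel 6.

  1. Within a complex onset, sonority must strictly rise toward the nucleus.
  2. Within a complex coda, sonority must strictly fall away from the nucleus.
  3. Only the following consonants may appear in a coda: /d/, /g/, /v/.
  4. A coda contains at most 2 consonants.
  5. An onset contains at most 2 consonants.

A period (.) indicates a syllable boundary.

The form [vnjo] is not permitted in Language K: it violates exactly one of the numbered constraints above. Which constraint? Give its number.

[vnjo]: syllable 1 onset /vnj/ has 3 consonants (> 2).
This is a violation of constraint 5: "An onset contains at most 2 consonants."
The remaining constraints (1, 2, 3, 4) are satisfied.

5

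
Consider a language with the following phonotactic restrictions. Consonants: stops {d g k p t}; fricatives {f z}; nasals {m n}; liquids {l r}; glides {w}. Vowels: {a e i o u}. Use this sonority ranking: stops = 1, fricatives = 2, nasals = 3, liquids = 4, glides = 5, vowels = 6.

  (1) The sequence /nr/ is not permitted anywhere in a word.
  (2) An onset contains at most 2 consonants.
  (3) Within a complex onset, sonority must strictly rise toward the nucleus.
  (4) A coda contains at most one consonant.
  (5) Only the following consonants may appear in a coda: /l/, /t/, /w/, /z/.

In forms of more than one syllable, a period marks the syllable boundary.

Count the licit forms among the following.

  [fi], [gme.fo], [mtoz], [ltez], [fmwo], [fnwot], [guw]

[fi] — σ1 onset /f/, coda /∅/ ok → licit
[gme.fo] — σ1 onset /gm/ (1→3 rises), coda /∅/ ok; σ2 onset /f/, coda /∅/ ok → licit
[mtoz] — violates constraint 3: syllable 1 onset /mt/: /m/ (nasal, 3) → /t/ (stop, 1) does not rise → illicit
[ltez] — violates constraint 3: syllable 1 onset /lt/: /l/ (liquid, 4) → /t/ (stop, 1) does not rise → illicit
[fmwo] — violates constraint 2: syllable 1 onset /fmw/ has 3 consonants (> 2) → illicit
[fnwot] — violates constraint 2: syllable 1 onset /fnw/ has 3 consonants (> 2) → illicit
[guw] — σ1 onset /g/, coda /w/ ok → licit
Licit: [fi], [gme.fo], [guw] → 3.

3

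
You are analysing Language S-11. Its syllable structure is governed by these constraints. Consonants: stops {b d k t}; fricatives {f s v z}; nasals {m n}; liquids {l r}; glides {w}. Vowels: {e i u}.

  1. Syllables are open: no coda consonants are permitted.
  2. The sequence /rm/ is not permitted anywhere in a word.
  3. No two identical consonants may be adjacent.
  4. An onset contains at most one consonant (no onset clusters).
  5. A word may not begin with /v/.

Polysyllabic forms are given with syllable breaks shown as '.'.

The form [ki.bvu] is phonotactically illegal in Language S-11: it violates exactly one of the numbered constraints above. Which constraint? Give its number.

4

[ki.bvu]: syllable 2 onset /bv/ has 2 consonants (> 1).
This is a violation of constraint 4: "An onset contains at most one consonant (no onset clusters)."
The remaining constraints (1, 2, 3, 5) are satisfied.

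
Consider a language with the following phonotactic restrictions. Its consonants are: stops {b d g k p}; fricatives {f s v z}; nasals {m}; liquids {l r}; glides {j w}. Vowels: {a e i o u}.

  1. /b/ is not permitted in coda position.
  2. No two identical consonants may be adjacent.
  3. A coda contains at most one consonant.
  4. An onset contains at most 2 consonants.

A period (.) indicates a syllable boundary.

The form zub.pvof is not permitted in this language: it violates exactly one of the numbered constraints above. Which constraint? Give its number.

zub.pvof: syllable 1 coda contains /b/.
This is a violation of constraint 1: "/b/ is not permitted in coda position."
The remaining constraints (2, 3, 4) are satisfied.

1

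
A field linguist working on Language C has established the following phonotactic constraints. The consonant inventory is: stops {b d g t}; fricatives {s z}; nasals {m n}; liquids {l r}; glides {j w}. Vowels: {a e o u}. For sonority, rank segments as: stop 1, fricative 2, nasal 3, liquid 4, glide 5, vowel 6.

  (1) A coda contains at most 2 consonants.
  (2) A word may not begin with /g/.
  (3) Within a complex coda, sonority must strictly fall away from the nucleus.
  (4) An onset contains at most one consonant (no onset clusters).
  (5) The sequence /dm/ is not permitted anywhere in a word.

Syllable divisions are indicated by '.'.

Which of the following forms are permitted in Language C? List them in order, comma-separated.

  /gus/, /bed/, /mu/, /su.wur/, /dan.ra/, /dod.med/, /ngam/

/gus/ — violates constraint 2: word begins with /g/ → not permitted
/bed/ — σ1 onset /b/, coda /d/ ok → permitted
/mu/ — σ1 onset /m/, coda /∅/ ok → permitted
/su.wur/ — σ1 onset /s/, coda /∅/ ok; σ2 onset /w/, coda /r/ ok → permitted
/dan.ra/ — σ1 onset /d/, coda /n/ ok; σ2 onset /r/, coda /∅/ ok → permitted
/dod.med/ — violates constraint 5: contains banned sequence /dm/ → not permitted
/ngam/ — violates constraint 4: syllable 1 onset /ng/ has 2 consonants (> 1) → not permitted

/bed/, /mu/, /su.wur/, /dan.ra/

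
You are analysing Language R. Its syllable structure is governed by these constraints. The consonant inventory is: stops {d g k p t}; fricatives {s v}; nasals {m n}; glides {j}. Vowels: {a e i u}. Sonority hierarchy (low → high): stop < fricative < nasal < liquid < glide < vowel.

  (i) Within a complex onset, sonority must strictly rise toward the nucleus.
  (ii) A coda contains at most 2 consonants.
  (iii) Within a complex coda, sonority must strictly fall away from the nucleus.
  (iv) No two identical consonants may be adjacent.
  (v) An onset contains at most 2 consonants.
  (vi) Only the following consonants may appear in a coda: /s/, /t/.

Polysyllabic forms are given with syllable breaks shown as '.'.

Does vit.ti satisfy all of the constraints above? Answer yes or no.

no

vit.ti — violates constraint (iv): adjacent identical consonants /tt/ → ill-formed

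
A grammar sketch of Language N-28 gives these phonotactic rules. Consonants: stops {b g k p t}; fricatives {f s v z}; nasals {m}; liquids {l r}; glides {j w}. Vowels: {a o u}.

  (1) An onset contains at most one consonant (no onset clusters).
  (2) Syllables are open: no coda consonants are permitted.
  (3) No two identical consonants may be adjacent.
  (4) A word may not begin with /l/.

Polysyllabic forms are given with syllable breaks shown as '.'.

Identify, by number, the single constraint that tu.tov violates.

2

tu.tov: syllable 2 coda /v/ has 1 consonant (> 0).
This is a violation of constraint 2: "Syllables are open: no coda consonants are permitted."
The remaining constraints (1, 3, 4) are satisfied.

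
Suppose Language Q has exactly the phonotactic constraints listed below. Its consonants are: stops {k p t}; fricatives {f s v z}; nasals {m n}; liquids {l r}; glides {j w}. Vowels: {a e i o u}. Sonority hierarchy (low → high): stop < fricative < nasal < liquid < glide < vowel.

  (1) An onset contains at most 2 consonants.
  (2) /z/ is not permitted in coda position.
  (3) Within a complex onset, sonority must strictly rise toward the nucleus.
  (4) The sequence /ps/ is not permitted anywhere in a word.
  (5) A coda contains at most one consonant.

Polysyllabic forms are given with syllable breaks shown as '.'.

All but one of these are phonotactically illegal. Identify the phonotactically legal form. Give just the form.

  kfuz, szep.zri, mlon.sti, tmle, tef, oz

tef

kfuz — violates constraint 2: syllable 1 coda contains /z/ → phonotactically illegal
szep.zri — violates constraint 3: syllable 1 onset /sz/: /s/ (fricative, 2) → /z/ (fricative, 2) does not rise → phonotactically illegal
mlon.sti — violates constraint 3: syllable 2 onset /st/: /s/ (fricative, 2) → /t/ (stop, 1) does not rise → phonotactically illegal
tmle — violates constraint 1: syllable 1 onset /tml/ has 3 consonants (> 2) → phonotactically illegal
tef — σ1 onset /t/, coda /f/ ok → phonotactically legal
oz — violates constraint 2: syllable 1 coda contains /z/ → phonotactically illegal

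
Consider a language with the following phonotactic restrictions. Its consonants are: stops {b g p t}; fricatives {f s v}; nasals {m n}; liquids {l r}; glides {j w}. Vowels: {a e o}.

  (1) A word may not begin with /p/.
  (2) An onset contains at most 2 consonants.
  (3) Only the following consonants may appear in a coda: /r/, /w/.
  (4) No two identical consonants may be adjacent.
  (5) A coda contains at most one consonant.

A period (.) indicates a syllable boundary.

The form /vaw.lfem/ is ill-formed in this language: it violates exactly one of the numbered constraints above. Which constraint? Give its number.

/vaw.lfem/: syllable 2 coda contains /m/, which is not a licensed coda consonant.
This is a violation of constraint 3: "Only the following consonants may appear in a coda: /r/, /w/."
The remaining constraints (1, 2, 4, 5) are satisfied.

3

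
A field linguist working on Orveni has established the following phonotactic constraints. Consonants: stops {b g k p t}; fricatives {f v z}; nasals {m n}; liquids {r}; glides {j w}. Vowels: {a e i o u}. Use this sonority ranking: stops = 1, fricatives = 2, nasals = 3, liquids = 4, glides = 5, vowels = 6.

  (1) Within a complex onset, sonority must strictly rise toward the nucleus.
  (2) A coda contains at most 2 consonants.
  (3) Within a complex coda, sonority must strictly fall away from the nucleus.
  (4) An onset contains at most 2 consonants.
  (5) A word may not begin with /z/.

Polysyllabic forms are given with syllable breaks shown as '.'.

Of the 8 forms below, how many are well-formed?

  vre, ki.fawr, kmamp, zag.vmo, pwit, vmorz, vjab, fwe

7

vre — σ1 onset /vr/ (2→4 rises), coda /∅/ ok → well-formed
ki.fawr — σ1 onset /k/, coda /∅/ ok; σ2 onset /f/, coda /wr/ (5→4 falls) ok → well-formed
kmamp — σ1 onset /km/ (1→3 rises), coda /mp/ (3→1 falls) ok → well-formed
zag.vmo — violates constraint 5: word begins with /z/ → ill-formed
pwit — σ1 onset /pw/ (1→5 rises), coda /t/ ok → well-formed
vmorz — σ1 onset /vm/ (2→3 rises), coda /rz/ (4→2 falls) ok → well-formed
vjab — σ1 onset /vj/ (2→5 rises), coda /b/ ok → well-formed
fwe — σ1 onset /fw/ (2→5 rises), coda /∅/ ok → well-formed
Well-formed: vre, ki.fawr, kmamp, pwit, vmorz, vjab, fwe → 7.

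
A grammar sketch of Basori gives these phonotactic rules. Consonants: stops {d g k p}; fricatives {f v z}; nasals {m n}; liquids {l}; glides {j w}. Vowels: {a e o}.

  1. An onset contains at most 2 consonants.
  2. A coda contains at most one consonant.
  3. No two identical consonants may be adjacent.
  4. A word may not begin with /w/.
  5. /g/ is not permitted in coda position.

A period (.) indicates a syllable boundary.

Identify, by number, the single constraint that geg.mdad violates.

5

geg.mdad: syllable 1 coda contains /g/.
This is a violation of constraint 5: "/g/ is not permitted in coda position."
The remaining constraints (1, 2, 3, 4) are satisfied.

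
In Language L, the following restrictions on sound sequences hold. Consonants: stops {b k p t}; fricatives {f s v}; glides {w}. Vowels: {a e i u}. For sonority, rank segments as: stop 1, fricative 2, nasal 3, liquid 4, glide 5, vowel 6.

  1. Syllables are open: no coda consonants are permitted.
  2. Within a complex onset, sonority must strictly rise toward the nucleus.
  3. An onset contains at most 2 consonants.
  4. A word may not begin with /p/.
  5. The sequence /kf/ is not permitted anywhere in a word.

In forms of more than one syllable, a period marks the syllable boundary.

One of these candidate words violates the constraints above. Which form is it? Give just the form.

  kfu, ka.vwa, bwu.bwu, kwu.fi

kfu — violates constraint 5: contains banned sequence /kf/ → ill-formed
ka.vwa — σ1 onset /k/, coda /∅/ ok; σ2 onset /vw/ (2→5 rises), coda /∅/ ok → well-formed
bwu.bwu — σ1 onset /bw/ (1→5 rises), coda /∅/ ok; σ2 onset /bw/ (1→5 rises), coda /∅/ ok → well-formed
kwu.fi — σ1 onset /kw/ (1→5 rises), coda /∅/ ok; σ2 onset /f/, coda /∅/ ok → well-formed

kfu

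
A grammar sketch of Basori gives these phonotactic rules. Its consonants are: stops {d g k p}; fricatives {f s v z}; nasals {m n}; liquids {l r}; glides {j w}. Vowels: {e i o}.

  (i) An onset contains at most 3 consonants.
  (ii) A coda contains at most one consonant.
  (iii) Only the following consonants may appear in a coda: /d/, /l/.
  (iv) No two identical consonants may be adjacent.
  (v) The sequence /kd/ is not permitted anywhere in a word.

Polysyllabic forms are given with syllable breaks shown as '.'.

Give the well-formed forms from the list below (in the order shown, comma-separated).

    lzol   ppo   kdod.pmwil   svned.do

lzol

lzol — σ1 onset /lz/ (2C), coda /l/ ok → well-formed
ppo — violates constraint (iv): adjacent identical consonants /pp/ → ill-formed
kdod.pmwil — violates constraint (v): contains banned sequence /kd/ → ill-formed
svned.do — violates constraint (iv): adjacent identical consonants /dd/ → ill-formed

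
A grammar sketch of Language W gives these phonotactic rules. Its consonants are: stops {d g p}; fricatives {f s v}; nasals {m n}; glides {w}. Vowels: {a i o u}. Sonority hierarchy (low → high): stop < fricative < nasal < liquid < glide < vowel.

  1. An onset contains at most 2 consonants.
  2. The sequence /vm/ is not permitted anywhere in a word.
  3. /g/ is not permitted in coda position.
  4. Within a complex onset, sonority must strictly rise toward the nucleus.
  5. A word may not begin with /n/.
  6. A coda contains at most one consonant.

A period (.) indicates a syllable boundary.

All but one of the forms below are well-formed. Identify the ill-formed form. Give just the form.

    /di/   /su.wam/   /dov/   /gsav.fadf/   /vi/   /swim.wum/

/di/ — σ1 onset /d/, coda /∅/ ok → well-formed
/su.wam/ — σ1 onset /s/, coda /∅/ ok; σ2 onset /w/, coda /m/ ok → well-formed
/dov/ — σ1 onset /d/, coda /v/ ok → well-formed
/gsav.fadf/ — violates constraint 6: syllable 2 coda /df/ has 2 consonants (> 1) → ill-formed
/vi/ — σ1 onset /v/, coda /∅/ ok → well-formed
/swim.wum/ — σ1 onset /sw/ (2→5 rises), coda /m/ ok; σ2 onset /w/, coda /m/ ok → well-formed

/gsav.fadf/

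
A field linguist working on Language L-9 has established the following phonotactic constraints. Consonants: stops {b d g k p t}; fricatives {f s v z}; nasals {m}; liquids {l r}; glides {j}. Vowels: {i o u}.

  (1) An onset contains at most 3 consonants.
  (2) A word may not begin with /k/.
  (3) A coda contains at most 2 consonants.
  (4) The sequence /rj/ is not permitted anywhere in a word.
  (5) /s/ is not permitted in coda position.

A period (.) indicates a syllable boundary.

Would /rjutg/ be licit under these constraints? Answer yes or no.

/rjutg/ — violates constraint 4: contains banned sequence /rj/ → illicit

no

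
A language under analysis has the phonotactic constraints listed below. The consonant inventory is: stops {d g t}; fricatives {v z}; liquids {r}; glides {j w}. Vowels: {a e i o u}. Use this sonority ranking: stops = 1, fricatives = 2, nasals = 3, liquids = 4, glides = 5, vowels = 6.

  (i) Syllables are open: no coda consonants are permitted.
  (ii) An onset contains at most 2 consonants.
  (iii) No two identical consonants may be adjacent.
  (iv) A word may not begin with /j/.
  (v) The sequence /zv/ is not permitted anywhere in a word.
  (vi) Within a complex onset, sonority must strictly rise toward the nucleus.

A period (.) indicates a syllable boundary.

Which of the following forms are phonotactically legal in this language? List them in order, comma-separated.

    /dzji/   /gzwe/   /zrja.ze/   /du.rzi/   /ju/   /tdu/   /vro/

/dzji/ — violates constraint (ii): syllable 1 onset /dzj/ has 3 consonants (> 2) → phonotactically illegal
/gzwe/ — violates constraint (ii): syllable 1 onset /gzw/ has 3 consonants (> 2) → phonotactically illegal
/zrja.ze/ — violates constraint (ii): syllable 1 onset /zrj/ has 3 consonants (> 2) → phonotactically illegal
/du.rzi/ — violates constraint (vi): syllable 2 onset /rz/: /r/ (liquid, 4) → /z/ (fricative, 2) does not rise → phonotactically illegal
/ju/ — violates constraint (iv): word begins with /j/ → phonotactically illegal
/tdu/ — violates constraint (vi): syllable 1 onset /td/: /t/ (stop, 1) → /d/ (stop, 1) does not rise → phonotactically illegal
/vro/ — σ1 onset /vr/ (2→4 rises), coda /∅/ ok → phonotactically legal

/vro/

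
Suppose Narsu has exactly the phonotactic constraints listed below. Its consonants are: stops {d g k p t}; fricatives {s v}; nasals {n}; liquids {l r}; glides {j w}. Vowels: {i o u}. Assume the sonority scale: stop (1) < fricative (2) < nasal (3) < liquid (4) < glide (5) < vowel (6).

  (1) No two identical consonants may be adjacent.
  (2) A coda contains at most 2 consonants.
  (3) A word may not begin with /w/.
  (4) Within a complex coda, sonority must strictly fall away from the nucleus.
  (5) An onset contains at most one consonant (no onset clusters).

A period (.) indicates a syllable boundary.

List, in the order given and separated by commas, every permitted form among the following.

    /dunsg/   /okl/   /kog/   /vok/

/kog/, /vok/

/dunsg/ — violates constraint 2: syllable 1 coda /nsg/ has 3 consonants (> 2) → not permitted
/okl/ — violates constraint 4: syllable 1 coda /kl/: /k/ (stop, 1) → /l/ (liquid, 4) does not fall → not permitted
/kog/ — σ1 onset /k/, coda /g/ ok → permitted
/vok/ — σ1 onset /v/, coda /k/ ok → permitted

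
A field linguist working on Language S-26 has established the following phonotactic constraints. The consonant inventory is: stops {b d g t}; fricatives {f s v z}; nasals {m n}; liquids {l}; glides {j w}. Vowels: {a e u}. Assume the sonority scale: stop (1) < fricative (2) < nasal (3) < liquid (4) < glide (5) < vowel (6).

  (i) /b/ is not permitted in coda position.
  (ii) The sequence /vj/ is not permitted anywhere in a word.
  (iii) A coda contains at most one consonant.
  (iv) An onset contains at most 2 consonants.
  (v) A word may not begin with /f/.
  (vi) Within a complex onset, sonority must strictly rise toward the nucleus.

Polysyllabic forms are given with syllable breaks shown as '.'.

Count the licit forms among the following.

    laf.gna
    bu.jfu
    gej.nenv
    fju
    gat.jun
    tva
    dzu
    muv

laf.gna — σ1 onset /l/, coda /f/ ok; σ2 onset /gn/ (1→3 rises), coda /∅/ ok → licit
bu.jfu — violates constraint (vi): syllable 2 onset /jf/: /j/ (glide, 5) → /f/ (fricative, 2) does not rise → illicit
gej.nenv — violates constraint (iii): syllable 2 coda /nv/ has 2 consonants (> 1) → illicit
fju — violates constraint (v): word begins with /f/ → illicit
gat.jun — σ1 onset /g/, coda /t/ ok; σ2 onset /j/, coda /n/ ok → licit
tva — σ1 onset /tv/ (1→2 rises), coda /∅/ ok → licit
dzu — σ1 onset /dz/ (1→2 rises), coda /∅/ ok → licit
muv — σ1 onset /m/, coda /v/ ok → licit
Licit: laf.gna, gat.jun, tva, dzu, muv → 5.

5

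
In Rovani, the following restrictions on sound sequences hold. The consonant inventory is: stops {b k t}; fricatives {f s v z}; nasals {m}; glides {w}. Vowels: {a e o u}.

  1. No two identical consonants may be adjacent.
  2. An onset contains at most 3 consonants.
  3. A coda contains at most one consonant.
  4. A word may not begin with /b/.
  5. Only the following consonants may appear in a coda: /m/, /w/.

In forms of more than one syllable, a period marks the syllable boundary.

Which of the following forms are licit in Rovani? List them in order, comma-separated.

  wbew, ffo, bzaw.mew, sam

wbew — σ1 onset /wb/ (2C), coda /w/ ok → licit
ffo — violates constraint 1: adjacent identical consonants /ff/ → illicit
bzaw.mew — violates constraint 4: word begins with /b/ → illicit
sam — σ1 onset /s/, coda /m/ ok → licit

wbew, sam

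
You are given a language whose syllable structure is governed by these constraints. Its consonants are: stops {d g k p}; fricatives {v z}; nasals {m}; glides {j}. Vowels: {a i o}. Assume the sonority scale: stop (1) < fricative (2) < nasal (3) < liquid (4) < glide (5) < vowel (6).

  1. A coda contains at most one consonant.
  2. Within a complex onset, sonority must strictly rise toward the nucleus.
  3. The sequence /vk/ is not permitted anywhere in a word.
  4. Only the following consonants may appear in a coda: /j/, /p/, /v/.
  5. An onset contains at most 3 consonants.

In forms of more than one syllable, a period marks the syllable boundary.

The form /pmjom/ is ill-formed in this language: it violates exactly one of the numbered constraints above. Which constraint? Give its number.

4

/pmjom/: syllable 1 coda contains /m/, which is not a licensed coda consonant.
This is a violation of constraint 4: "Only the following consonants may appear in a coda: /j/, /p/, /v/."
The remaining constraints (1, 2, 3, 5) are satisfied.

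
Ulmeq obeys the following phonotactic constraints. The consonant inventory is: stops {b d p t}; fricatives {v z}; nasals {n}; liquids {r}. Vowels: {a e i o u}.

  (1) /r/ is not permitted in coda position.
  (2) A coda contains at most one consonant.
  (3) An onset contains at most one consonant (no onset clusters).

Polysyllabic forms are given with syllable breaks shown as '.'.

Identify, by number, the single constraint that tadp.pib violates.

tadp.pib: syllable 1 coda /dp/ has 2 consonants (> 1).
This is a violation of constraint 2: "A coda contains at most one consonant."
The remaining constraints (1, 3) are satisfied.

2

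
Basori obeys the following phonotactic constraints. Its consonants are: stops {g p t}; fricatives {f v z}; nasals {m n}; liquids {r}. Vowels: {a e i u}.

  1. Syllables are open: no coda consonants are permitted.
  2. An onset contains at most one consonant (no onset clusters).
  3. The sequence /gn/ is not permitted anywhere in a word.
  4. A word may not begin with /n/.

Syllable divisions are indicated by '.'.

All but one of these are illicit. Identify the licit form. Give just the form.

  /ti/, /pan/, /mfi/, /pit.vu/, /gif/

/ti/ — σ1 onset /t/, coda /∅/ ok → licit
/pan/ — violates constraint 1: syllable 1 coda /n/ has 1 consonant (> 0) → illicit
/mfi/ — violates constraint 2: syllable 1 onset /mf/ has 2 consonants (> 1) → illicit
/pit.vu/ — violates constraint 1: syllable 1 coda /t/ has 1 consonant (> 0) → illicit
/gif/ — violates constraint 1: syllable 1 coda /f/ has 1 consonant (> 0) → illicit

/ti/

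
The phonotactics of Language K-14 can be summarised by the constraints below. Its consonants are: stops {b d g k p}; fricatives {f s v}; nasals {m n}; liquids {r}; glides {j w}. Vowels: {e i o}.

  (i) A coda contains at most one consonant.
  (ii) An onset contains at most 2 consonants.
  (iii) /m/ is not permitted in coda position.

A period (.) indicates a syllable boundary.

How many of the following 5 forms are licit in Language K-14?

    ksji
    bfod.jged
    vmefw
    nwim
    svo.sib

2

ksji — violates constraint (ii): syllable 1 onset /ksj/ has 3 consonants (> 2) → illicit
bfod.jged — σ1 onset /bf/ (2C), coda /d/ ok; σ2 onset /jg/ (2C), coda /d/ ok → licit
vmefw — violates constraint (i): syllable 1 coda /fw/ has 2 consonants (> 1) → illicit
nwim — violates constraint (iii): syllable 1 coda contains /m/ → illicit
svo.sib — σ1 onset /sv/ (2C), coda /∅/ ok; σ2 onset /s/, coda /b/ ok → licit
Licit: bfod.jged, svo.sib → 2.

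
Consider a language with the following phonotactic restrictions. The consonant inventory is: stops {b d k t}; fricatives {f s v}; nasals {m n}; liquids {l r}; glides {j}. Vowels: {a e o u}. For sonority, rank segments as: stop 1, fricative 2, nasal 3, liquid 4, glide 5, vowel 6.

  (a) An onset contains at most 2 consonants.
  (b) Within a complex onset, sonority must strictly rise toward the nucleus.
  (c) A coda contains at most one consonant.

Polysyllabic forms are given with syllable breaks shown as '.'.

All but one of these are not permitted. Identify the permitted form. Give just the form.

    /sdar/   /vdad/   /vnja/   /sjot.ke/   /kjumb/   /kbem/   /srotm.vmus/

/sjot.ke/

/sdar/ — violates constraint (b): syllable 1 onset /sd/: /s/ (fricative, 2) → /d/ (stop, 1) does not rise → not permitted
/vdad/ — violates constraint (b): syllable 1 onset /vd/: /v/ (fricative, 2) → /d/ (stop, 1) does not rise → not permitted
/vnja/ — violates constraint (a): syllable 1 onset /vnj/ has 3 consonants (> 2) → not permitted
/sjot.ke/ — σ1 onset /sj/ (2→5 rises), coda /t/ ok; σ2 onset /k/, coda /∅/ ok → permitted
/kjumb/ — violates constraint (c): syllable 1 coda /mb/ has 2 consonants (> 1) → not permitted
/kbem/ — violates constraint (b): syllable 1 onset /kb/: /k/ (stop, 1) → /b/ (stop, 1) does not rise → not permitted
/srotm.vmus/ — violates constraint (c): syllable 1 coda /tm/ has 2 consonants (> 1) → not permitted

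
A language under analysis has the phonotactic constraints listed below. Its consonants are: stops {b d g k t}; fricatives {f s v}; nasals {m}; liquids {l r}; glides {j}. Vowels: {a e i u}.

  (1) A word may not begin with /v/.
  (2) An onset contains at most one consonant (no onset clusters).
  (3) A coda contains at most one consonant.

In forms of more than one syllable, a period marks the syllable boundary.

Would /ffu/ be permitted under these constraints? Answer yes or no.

no

/ffu/ — violates constraint 2: syllable 1 onset /ff/ has 2 consonants (> 1) → not permitted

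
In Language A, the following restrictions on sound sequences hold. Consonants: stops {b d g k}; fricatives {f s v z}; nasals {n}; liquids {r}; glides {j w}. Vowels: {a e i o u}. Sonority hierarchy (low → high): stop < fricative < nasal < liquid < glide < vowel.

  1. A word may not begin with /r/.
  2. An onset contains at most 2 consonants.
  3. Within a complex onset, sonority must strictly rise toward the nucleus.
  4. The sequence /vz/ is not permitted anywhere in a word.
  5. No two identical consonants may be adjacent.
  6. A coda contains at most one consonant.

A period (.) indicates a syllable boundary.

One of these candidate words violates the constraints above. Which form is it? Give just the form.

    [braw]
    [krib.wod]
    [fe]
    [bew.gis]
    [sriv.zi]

[sriv.zi]

[braw] — σ1 onset /br/ (1→4 rises), coda /w/ ok → licit
[krib.wod] — σ1 onset /kr/ (1→4 rises), coda /b/ ok; σ2 onset /w/, coda /d/ ok → licit
[fe] — σ1 onset /f/, coda /∅/ ok → licit
[bew.gis] — σ1 onset /b/, coda /w/ ok; σ2 onset /g/, coda /s/ ok → licit
[sriv.zi] — violates constraint 4: contains banned sequence /vz/ → illicit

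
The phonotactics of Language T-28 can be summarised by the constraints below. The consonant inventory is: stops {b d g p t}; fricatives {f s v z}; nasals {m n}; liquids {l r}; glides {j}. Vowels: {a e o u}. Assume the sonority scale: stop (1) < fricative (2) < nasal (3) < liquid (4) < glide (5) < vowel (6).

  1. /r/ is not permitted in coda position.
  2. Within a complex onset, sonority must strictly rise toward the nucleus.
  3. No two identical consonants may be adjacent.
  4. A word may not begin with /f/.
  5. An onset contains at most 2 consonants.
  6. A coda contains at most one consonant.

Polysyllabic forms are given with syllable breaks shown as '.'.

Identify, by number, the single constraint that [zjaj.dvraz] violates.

5

[zjaj.dvraz]: syllable 2 onset /dvr/ has 3 consonants (> 2).
This is a violation of constraint 5: "An onset contains at most 2 consonants."
The remaining constraints (1, 2, 3, 4, 6) are satisfied.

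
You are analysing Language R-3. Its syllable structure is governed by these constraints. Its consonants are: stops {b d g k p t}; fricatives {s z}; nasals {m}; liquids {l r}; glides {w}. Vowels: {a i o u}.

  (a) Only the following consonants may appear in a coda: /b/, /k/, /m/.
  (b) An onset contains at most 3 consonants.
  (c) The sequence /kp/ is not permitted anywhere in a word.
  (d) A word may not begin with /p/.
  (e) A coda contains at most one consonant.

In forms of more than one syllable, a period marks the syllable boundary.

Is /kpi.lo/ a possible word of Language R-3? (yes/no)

no

/kpi.lo/ — violates constraint (c): contains banned sequence /kp/ → illicit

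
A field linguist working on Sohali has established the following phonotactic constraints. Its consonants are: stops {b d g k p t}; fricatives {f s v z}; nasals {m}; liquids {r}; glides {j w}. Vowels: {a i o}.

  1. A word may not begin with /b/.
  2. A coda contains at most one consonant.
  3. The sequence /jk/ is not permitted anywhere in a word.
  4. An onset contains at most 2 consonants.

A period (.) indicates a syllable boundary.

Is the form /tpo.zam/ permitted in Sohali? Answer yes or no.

yes

/tpo.zam/ — σ1 onset /tp/ (2C), coda /∅/ ok; σ2 onset /z/, coda /m/ ok → permitted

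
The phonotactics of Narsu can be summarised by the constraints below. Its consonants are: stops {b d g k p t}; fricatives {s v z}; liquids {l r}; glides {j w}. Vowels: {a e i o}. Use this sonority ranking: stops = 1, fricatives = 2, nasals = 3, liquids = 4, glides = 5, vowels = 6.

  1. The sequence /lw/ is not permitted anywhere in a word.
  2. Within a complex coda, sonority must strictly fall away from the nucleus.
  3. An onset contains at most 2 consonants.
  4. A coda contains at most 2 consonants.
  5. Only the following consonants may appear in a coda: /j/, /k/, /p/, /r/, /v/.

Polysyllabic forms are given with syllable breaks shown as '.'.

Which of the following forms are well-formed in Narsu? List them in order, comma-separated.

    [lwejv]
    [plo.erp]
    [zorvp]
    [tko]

[lwejv] — violates constraint 1: contains banned sequence /lw/ → ill-formed
[plo.erp] — σ1 onset /pl/ (2C), coda /∅/ ok; σ2 onset /∅/, coda /rp/ (4→1 falls) ok → well-formed
[zorvp] — violates constraint 4: syllable 1 coda /rvp/ has 3 consonants (> 2) → ill-formed
[tko] — σ1 onset /tk/ (2C), coda /∅/ ok → well-formed

[plo.erp], [tko]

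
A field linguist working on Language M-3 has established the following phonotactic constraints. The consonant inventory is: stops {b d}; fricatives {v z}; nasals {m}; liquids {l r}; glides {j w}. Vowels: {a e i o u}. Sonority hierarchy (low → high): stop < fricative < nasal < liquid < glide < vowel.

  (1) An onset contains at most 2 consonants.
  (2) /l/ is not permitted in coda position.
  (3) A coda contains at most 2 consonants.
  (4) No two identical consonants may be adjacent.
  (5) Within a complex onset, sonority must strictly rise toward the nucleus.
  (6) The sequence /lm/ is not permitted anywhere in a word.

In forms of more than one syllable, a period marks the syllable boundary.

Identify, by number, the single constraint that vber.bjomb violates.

vber.bjomb: syllable 1 onset /vb/: /v/ (fricative, 2) → /b/ (stop, 1) does not rise.
This is a violation of constraint 5: "Within a complex onset, sonority must strictly rise toward the nucleus."
The remaining constraints (1, 2, 3, 4, 6) are satisfied.

5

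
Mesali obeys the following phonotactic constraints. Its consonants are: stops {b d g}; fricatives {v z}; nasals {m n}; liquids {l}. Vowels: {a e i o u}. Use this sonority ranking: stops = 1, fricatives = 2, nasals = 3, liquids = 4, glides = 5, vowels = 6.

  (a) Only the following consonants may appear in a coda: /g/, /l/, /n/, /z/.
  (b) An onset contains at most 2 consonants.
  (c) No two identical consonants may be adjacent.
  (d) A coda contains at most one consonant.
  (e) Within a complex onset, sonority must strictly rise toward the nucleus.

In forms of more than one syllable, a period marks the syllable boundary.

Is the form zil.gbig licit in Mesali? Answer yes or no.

no

zil.gbig — violates constraint (e): syllable 2 onset /gb/: /g/ (stop, 1) → /b/ (stop, 1) does not rise → illicit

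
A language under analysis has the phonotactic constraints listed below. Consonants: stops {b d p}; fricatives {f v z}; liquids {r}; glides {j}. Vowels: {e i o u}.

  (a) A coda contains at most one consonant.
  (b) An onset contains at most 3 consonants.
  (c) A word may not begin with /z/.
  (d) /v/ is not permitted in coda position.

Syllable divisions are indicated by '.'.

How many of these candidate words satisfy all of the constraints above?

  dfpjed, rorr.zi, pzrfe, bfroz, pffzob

1

dfpjed — violates constraint (b): syllable 1 onset /dfpj/ has 4 consonants (> 3) → not permitted
rorr.zi — violates constraint (a): syllable 1 coda /rr/ has 2 consonants (> 1) → not permitted
pzrfe — violates constraint (b): syllable 1 onset /pzrf/ has 4 consonants (> 3) → not permitted
bfroz — σ1 onset /bfr/ (3C), coda /z/ ok → permitted
pffzob — violates constraint (b): syllable 1 onset /pffz/ has 4 consonants (> 3) → not permitted
Permitted: bfroz → 1.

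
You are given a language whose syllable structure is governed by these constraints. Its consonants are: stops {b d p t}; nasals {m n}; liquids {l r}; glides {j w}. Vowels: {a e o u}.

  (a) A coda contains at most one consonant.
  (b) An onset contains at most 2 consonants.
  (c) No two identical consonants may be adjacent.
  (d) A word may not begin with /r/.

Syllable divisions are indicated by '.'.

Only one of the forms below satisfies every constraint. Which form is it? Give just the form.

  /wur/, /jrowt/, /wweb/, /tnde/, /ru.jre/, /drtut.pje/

/wur/

/wur/ — σ1 onset /w/, coda /r/ ok → well-formed
/jrowt/ — violates constraint (a): syllable 1 coda /wt/ has 2 consonants (> 1) → ill-formed
/wweb/ — violates constraint (c): adjacent identical consonants /ww/ → ill-formed
/tnde/ — violates constraint (b): syllable 1 onset /tnd/ has 3 consonants (> 2) → ill-formed
/ru.jre/ — violates constraint (d): word begins with /r/ → ill-formed
/drtut.pje/ — violates constraint (b): syllable 1 onset /drt/ has 3 consonants (> 2) → ill-formed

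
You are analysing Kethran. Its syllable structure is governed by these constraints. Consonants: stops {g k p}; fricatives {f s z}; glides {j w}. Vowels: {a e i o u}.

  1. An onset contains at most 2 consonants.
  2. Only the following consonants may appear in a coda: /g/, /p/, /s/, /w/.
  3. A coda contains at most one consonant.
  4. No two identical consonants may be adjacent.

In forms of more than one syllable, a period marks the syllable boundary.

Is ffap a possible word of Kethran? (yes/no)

no

ffap — violates constraint 4: adjacent identical consonants /ff/ → illicit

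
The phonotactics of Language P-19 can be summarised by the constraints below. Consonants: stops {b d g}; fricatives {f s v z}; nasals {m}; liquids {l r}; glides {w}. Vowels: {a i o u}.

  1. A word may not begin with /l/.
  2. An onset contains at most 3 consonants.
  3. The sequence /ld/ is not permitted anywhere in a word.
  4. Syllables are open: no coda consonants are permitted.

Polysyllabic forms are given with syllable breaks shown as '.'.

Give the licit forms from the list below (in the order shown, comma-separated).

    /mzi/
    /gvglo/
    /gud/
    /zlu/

/mzi/ — σ1 onset /mz/ (2C), coda /∅/ ok → licit
/gvglo/ — violates constraint 2: syllable 1 onset /gvgl/ has 4 consonants (> 3) → illicit
/gud/ — violates constraint 4: syllable 1 coda /d/ has 1 consonant (> 0) → illicit
/zlu/ — σ1 onset /zl/ (2C), coda /∅/ ok → licit

/mzi/, /zlu/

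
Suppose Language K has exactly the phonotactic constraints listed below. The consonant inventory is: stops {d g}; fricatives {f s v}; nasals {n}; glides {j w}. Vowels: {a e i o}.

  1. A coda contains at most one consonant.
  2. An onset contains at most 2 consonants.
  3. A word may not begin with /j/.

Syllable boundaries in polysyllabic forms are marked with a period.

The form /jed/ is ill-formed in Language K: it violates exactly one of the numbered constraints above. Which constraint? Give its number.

/jed/: word begins with /j/.
This is a violation of constraint 3: "A word may not begin with /j/."
The remaining constraints (1, 2) are satisfied.

3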